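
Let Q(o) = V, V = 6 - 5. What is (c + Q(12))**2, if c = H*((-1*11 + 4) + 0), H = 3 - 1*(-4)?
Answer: 2304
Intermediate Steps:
H = 7 (H = 3 + 4 = 7)
V = 1
Q(o) = 1
c = -49 (c = 7*((-1*11 + 4) + 0) = 7*((-11 + 4) + 0) = 7*(-7 + 0) = 7*(-7) = -49)
(c + Q(12))**2 = (-49 + 1)**2 = (-48)**2 = 2304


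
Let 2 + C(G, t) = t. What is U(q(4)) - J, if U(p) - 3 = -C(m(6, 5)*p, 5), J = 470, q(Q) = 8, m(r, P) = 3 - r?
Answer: -470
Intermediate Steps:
C(G, t) = -2 + t
U(p) = 0 (U(p) = 3 - (-2 + 5) = 3 - 1*3 = 3 - 3 = 0)
U(q(4)) - J = 0 - 1*470 = 0 - 470 = -470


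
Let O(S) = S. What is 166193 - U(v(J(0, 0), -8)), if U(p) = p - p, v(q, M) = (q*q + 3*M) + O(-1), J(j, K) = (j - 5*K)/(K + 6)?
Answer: 166193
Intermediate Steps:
J(j, K) = (j - 5*K)/(6 + K)
v(q, M) = -1 + q² + 3*M (v(q, M) = (q*q + 3*M) - 1 = (q² + 3*M) - 1 = -1 + q² + 3*M)
U(p) = 0
166193 - U(v(J(0, 0), -8)) = 166193 - 1*0 = 166193 + 0 = 166193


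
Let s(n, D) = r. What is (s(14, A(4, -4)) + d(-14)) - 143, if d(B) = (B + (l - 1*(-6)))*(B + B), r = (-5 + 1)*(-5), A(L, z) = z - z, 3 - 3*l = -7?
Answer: 23/3 ≈ 7.6667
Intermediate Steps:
l = 10/3 (l = 1 - ⅓*(-7) = 1 + 7/3 = 10/3 ≈ 3.3333)
A(L, z) = 0
r = 20 (r = -4*(-5) = 20)
s(n, D) = 20
d(B) = 2*B*(28/3 + B) (d(B) = (B + (10/3 - 1*(-6)))*(B + B) = (B + (10/3 + 6))*(2*B) = (B + 28/3)*(2*B) = (28/3 + B)*(2*B) = 2*B*(28/3 + B))
(s(14, A(4, -4)) + d(-14)) - 143 = (20 + (⅔)*(-14)*(28 + 3*(-14))) - 143 = (20 + (⅔)*(-14)*(28 - 42)) - 143 = (20 + (⅔)*(-14)*(-14)) - 143 = (20 + 392/3) - 143 = 452/3 - 143 = 23/3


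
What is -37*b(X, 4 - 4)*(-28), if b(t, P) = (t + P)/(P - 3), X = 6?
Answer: -2072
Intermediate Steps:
b(t, P) = (P + t)/(-3 + P)
-37*b(X, 4 - 4)*(-28) = -37*((4 - 4) + 6)/(-3 + (4 - 4))*(-28) = -37*(0 + 6)/(-3 + 0)*(-28) = -37*6/(-3)*(-28) = -(-37)*6/3*(-28) = -37*(-2)*(-28) = 74*(-28) = -2072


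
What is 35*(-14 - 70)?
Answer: -2940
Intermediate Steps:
35*(-14 - 70) = 35*(-84) = -2940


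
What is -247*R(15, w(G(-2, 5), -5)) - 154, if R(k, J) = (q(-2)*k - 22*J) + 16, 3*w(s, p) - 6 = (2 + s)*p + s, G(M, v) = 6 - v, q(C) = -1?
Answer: -44675/3 ≈ -14892.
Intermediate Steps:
w(s, p) = 2 + s/3 + p*(2 + s)/3 (w(s, p) = 2 + ((2 + s)*p + s)/3 = 2 + (p*(2 + s) + s)/3 = 2 + (s + p*(2 + s))/3 = 2 + (s/3 + p*(2 + s)/3) = 2 + s/3 + p*(2 + s)/3)
R(k, J) = 16 - k - 22*J (R(k, J) = (-k - 22*J) + 16 = 16 - k - 22*J)
-247*R(15, w(G(-2, 5), -5)) - 154 = -247*(16 - 1*15 - 22*(2 + (6 - 1*5)/3 + (2/3)*(-5) + (1/3)*(-5)*(6 - 1*5))) - 154 = -247*(16 - 15 - 22*(2 + (6 - 5)/3 - 10/3 + (1/3)*(-5)*(6 - 5))) - 154 = -247*(16 - 15 - 22*(2 + (1/3)*1 - 10/3 + (1/3)*(-5)*1)) - 154 = -247*(16 - 15 - 22*(2 + 1/3 - 10/3 - 5/3)) - 154 = -247*(16 - 15 - 22*(-8/3)) - 154 = -247*(16 - 15 + 176/3) - 154 = -247*179/3 - 154 = -44213/3 - 154 = -44675/3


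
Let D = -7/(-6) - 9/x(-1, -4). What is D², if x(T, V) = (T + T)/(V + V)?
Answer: 43681/36 ≈ 1213.4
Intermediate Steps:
x(T, V) = T/V (x(T, V) = (2*T)/((2*V)) = (2*T)*(1/(2*V)) = T/V)
D = -209/6 (D = -7/(-6) - 9/((-1/(-4))) = -7*(-⅙) - 9/((-1*(-¼))) = 7/6 - 9/¼ = 7/6 - 9*4 = 7/6 - 36 = -209/6 ≈ -34.833)
D² = (-209/6)² = 43681/36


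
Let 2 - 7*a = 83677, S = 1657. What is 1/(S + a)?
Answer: -7/72076 ≈ -9.7120e-5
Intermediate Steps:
a = -83675/7 (a = 2/7 - ⅐*83677 = 2/7 - 83677/7 = -83675/7 ≈ -11954.)
1/(S + a) = 1/(1657 - 83675/7) = 1/(-72076/7) = -7/72076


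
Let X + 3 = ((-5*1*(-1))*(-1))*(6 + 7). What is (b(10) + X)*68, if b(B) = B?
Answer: -3944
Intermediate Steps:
X = -68 (X = -3 + ((-5*1*(-1))*(-1))*(6 + 7) = -3 + (-5*(-1)*(-1))*13 = -3 + (5*(-1))*13 = -3 - 5*13 = -3 - 65 = -68)
(b(10) + X)*68 = (10 - 68)*68 = -58*68 = -3944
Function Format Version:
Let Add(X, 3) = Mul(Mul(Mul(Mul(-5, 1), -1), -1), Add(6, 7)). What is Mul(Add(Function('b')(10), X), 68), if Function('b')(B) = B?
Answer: -3944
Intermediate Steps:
X = -68 (X = Add(-3, Mul(Mul(Mul(Mul(-5, 1), -1), -1), Add(6, 7))) = Add(-3, Mul(Mul(Mul(-5, -1), -1), 13)) = Add(-3, Mul(Mul(5, -1), 13)) = Add(-3, Mul(-5, 13)) = Add(-3, -65) = -68)
Mul(Add(Function('b')(10), X), 68) = Mul(Add(10, -68), 68) = Mul(-58, 68) = -3944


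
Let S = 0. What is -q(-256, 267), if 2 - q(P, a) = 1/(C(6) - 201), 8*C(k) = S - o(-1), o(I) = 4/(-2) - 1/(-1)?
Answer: -3222/1607 ≈ -2.0050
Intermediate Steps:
o(I) = -1 (o(I) = 4*(-½) - 1*(-1) = -2 + 1 = -1)
C(k) = ⅛ (C(k) = (0 - 1*(-1))/8 = (0 + 1)/8 = (⅛)*1 = ⅛)
q(P, a) = 3222/1607 (q(P, a) = 2 - 1/(⅛ - 201) = 2 - 1/(-1607/8) = 2 - 1*(-8/1607) = 2 + 8/1607 = 3222/1607)
-q(-256, 267) = -1*3222/1607 = -3222/1607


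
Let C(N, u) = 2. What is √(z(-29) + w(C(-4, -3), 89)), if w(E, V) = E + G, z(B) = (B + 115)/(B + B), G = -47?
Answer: 2*I*√9773/29 ≈ 6.8178*I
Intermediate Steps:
z(B) = (115 + B)/(2*B) (z(B) = (115 + B)/((2*B)) = (115 + B)*(1/(2*B)) = (115 + B)/(2*B))
w(E, V) = -47 + E (w(E, V) = E - 47 = -47 + E)
√(z(-29) + w(C(-4, -3), 89)) = √((½)*(115 - 29)/(-29) + (-47 + 2)) = √((½)*(-1/29)*86 - 45) = √(-43/29 - 45) = √(-1348/29) = 2*I*√9773/29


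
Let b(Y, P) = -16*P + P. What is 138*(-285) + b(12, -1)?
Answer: -39315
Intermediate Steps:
b(Y, P) = -15*P
138*(-285) + b(12, -1) = 138*(-285) - 15*(-1) = -39330 + 15 = -39315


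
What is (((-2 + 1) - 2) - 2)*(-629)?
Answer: 3145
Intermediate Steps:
(((-2 + 1) - 2) - 2)*(-629) = ((-1 - 2) - 2)*(-629) = (-3 - 2)*(-629) = -5*(-629) = 3145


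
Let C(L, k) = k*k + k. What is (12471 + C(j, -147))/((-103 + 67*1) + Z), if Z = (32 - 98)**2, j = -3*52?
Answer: 11311/1440 ≈ 7.8549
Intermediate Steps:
j = -156
C(L, k) = k + k**2 (C(L, k) = k**2 + k = k + k**2)
Z = 4356 (Z = (-66)**2 = 4356)
(12471 + C(j, -147))/((-103 + 67*1) + Z) = (12471 - 147*(1 - 147))/((-103 + 67*1) + 4356) = (12471 - 147*(-146))/((-103 + 67) + 4356) = (12471 + 21462)/(-36 + 4356) = 33933/4320 = 33933*(1/4320) = 11311/1440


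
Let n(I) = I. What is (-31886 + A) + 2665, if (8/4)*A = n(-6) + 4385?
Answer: -54063/2 ≈ -27032.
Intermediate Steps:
A = 4379/2 (A = (-6 + 4385)/2 = (½)*4379 = 4379/2 ≈ 2189.5)
(-31886 + A) + 2665 = (-31886 + 4379/2) + 2665 = -59393/2 + 2665 = -54063/2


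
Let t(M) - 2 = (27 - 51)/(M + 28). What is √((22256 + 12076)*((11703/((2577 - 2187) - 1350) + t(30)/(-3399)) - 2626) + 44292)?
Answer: I*√39093876158626186535/657140 ≈ 9514.7*I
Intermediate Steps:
t(M) = 2 - 24/(28 + M) (t(M) = 2 + (27 - 51)/(M + 28) = 2 - 24/(28 + M))
√((22256 + 12076)*((11703/((2577 - 2187) - 1350) + t(30)/(-3399)) - 2626) + 44292) = √((22256 + 12076)*((11703/((2577 - 2187) - 1350) + (2*(16 + 30)/(28 + 30))/(-3399)) - 2626) + 44292) = √(34332*((11703/(390 - 1350) + (2*46/58)*(-1/3399)) - 2626) + 44292) = √(34332*((11703/(-960) + (2*(1/58)*46)*(-1/3399)) - 2626) + 44292) = √(34332*((11703*(-1/960) + (46/29)*(-1/3399)) - 2626) + 44292) = √(34332*((-3901/320 - 46/98571) - 2626) + 44292) = √(34332*(-384540191/31542720 - 2626) + 44292) = √(34332*(-83215722911/31542720) + 44292) = √(-238080183248371/2628560 + 44292) = √(-237963759068851/2628560) = I*√39093876158626186535/657140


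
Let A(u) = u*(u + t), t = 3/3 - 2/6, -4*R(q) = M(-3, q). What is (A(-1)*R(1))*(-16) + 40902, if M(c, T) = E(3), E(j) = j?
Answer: 40906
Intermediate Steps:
M(c, T) = 3
R(q) = -¾ (R(q) = -¼*3 = -¾)
t = ⅔ (t = 3*(⅓) - 2*⅙ = 1 - ⅓ = ⅔ ≈ 0.66667)
A(u) = u*(⅔ + u) (A(u) = u*(u + ⅔) = u*(⅔ + u))
(A(-1)*R(1))*(-16) + 40902 = (((⅓)*(-1)*(2 + 3*(-1)))*(-¾))*(-16) + 40902 = (((⅓)*(-1)*(2 - 3))*(-¾))*(-16) + 40902 = (((⅓)*(-1)*(-1))*(-¾))*(-16) + 40902 = ((⅓)*(-¾))*(-16) + 40902 = -¼*(-16) + 40902 = 4 + 40902 = 40906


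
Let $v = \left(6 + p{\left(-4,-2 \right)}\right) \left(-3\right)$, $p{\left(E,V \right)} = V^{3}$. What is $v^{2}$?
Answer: $36$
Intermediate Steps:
$v = 6$ ($v = \left(6 + \left(-2\right)^{3}\right) \left(-3\right) = \left(6 - 8\right) \left(-3\right) = \left(-2\right) \left(-3\right) = 6$)
$v^{2} = 6^{2} = 36$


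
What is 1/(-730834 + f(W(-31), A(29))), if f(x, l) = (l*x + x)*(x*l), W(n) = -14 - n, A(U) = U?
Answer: -1/479404 ≈ -2.0859e-6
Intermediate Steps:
f(x, l) = l*x*(x + l*x) (f(x, l) = (x + l*x)*(l*x) = l*x*(x + l*x))
1/(-730834 + f(W(-31), A(29))) = 1/(-730834 + 29*(-14 - 1*(-31))²*(1 + 29)) = 1/(-730834 + 29*(-14 + 31)²*30) = 1/(-730834 + 29*17²*30) = 1/(-730834 + 29*289*30) = 1/(-730834 + 251430) = 1/(-479404) = -1/479404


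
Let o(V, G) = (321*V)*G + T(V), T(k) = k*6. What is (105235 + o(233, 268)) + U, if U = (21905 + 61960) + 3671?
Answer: 20238693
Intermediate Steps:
T(k) = 6*k
o(V, G) = 6*V + 321*G*V (o(V, G) = (321*V)*G + 6*V = 321*G*V + 6*V = 6*V + 321*G*V)
U = 87536 (U = 83865 + 3671 = 87536)
(105235 + o(233, 268)) + U = (105235 + 3*233*(2 + 107*268)) + 87536 = (105235 + 3*233*(2 + 28676)) + 87536 = (105235 + 3*233*28678) + 87536 = (105235 + 20045922) + 87536 = 20151157 + 87536 = 20238693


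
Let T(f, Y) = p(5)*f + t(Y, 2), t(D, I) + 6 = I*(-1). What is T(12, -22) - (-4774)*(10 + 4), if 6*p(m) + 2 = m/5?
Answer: 66826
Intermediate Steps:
p(m) = -⅓ + m/30 (p(m) = -⅓ + (m/5)/6 = -⅓ + m/30)
t(D, I) = -6 - I (t(D, I) = -6 + I*(-1) = -6 - I)
T(f, Y) = -8 - f/6 (T(f, Y) = (-⅓ + (1/30)*5)*f + (-6 - 1*2) = (-⅓ + ⅙)*f + (-6 - 2) = -f/6 - 8 = -8 - f/6)
T(12, -22) - (-4774)*(10 + 4) = (-8 - ⅙*12) - (-4774)*(10 + 4) = (-8 - 2) - (-4774)*14 = -10 - 434*(-154) = -10 + 66836 = 66826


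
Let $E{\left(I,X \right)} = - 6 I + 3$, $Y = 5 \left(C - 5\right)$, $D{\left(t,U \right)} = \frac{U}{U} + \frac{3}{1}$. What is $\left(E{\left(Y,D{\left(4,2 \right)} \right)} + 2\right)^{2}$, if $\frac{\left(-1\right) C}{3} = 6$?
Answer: $483025$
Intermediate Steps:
$C = -18$ ($C = \left(-3\right) 6 = -18$)
$D{\left(t,U \right)} = 4$ ($D{\left(t,U \right)} = 1 + 3 \cdot 1 = 1 + 3 = 4$)
$Y = -115$ ($Y = 5 \left(-18 - 5\right) = 5 \left(-23\right) = -115$)
$E{\left(I,X \right)} = 3 - 6 I$
$\left(E{\left(Y,D{\left(4,2 \right)} \right)} + 2\right)^{2} = \left(\left(3 - -690\right) + 2\right)^{2} = \left(\left(3 + 690\right) + 2\right)^{2} = \left(693 + 2\right)^{2} = 695^{2} = 483025$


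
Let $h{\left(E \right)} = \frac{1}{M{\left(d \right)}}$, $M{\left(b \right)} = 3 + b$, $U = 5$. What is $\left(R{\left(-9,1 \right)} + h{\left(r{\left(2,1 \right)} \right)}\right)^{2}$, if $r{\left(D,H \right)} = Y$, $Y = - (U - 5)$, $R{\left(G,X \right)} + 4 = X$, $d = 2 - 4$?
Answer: $4$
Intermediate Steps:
$d = -2$
$R{\left(G,X \right)} = -4 + X$
$Y = 0$ ($Y = - (5 - 5) = \left(-1\right) 0 = 0$)
$r{\left(D,H \right)} = 0$
$h{\left(E \right)} = 1$ ($h{\left(E \right)} = \frac{1}{3 - 2} = 1^{-1} = 1$)
$\left(R{\left(-9,1 \right)} + h{\left(r{\left(2,1 \right)} \right)}\right)^{2} = \left(\left(-4 + 1\right) + 1\right)^{2} = \left(-3 + 1\right)^{2} = \left(-2\right)^{2} = 4$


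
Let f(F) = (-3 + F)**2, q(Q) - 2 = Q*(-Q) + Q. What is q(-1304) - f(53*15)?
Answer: -2328982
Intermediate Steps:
q(Q) = 2 + Q - Q**2 (q(Q) = 2 + (Q*(-Q) + Q) = 2 + (-Q**2 + Q) = 2 + (Q - Q**2) = 2 + Q - Q**2)
q(-1304) - f(53*15) = (2 - 1304 - 1*(-1304)**2) - (-3 + 53*15)**2 = (2 - 1304 - 1*1700416) - (-3 + 795)**2 = (2 - 1304 - 1700416) - 1*792**2 = -1701718 - 1*627264 = -1701718 - 627264 = -2328982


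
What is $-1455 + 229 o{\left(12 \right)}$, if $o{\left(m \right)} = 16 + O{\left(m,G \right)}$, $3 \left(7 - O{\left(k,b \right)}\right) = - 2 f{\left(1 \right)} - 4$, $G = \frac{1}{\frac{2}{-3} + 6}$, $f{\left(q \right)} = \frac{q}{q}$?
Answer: $4270$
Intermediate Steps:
$f{\left(q \right)} = 1$
$G = \frac{3}{16}$ ($G = \frac{1}{2 \left(- \frac{1}{3}\right) + 6} = \frac{1}{- \frac{2}{3} + 6} = \frac{1}{\frac{16}{3}} = \frac{3}{16} \approx 0.1875$)
$O{\left(k,b \right)} = 9$ ($O{\left(k,b \right)} = 7 - \frac{\left(-2\right) 1 - 4}{3} = 7 - \frac{-2 - 4}{3} = 7 - -2 = 7 + 2 = 9$)
$o{\left(m \right)} = 25$ ($o{\left(m \right)} = 16 + 9 = 25$)
$-1455 + 229 o{\left(12 \right)} = -1455 + 229 \cdot 25 = -1455 + 5725 = 4270$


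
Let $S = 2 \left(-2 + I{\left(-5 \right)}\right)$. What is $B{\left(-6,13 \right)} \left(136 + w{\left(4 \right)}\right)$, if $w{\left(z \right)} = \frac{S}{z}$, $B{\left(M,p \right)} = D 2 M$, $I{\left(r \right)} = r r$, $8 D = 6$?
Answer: $- \frac{2655}{2} \approx -1327.5$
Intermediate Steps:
$D = \frac{3}{4}$ ($D = \frac{1}{8} \cdot 6 = \frac{3}{4} \approx 0.75$)
$I{\left(r \right)} = r^{2}$
$B{\left(M,p \right)} = \frac{3 M}{2}$ ($B{\left(M,p \right)} = \frac{3}{4} \cdot 2 M = \frac{3 M}{2}$)
$S = 46$ ($S = 2 \left(-2 + \left(-5\right)^{2}\right) = 2 \left(-2 + 25\right) = 2 \cdot 23 = 46$)
$w{\left(z \right)} = \frac{46}{z}$
$B{\left(-6,13 \right)} \left(136 + w{\left(4 \right)}\right) = \frac{3}{2} \left(-6\right) \left(136 + \frac{46}{4}\right) = - 9 \left(136 + 46 \cdot \frac{1}{4}\right) = - 9 \left(136 + \frac{23}{2}\right) = \left(-9\right) \frac{295}{2} = - \frac{2655}{2}$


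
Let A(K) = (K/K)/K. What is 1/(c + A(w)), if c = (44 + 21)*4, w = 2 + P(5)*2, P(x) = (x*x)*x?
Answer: 252/65521 ≈ 0.0038461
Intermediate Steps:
P(x) = x**3 (P(x) = x**2*x = x**3)
w = 252 (w = 2 + 5**3*2 = 2 + 125*2 = 2 + 250 = 252)
A(K) = 1/K
c = 260 (c = 65*4 = 260)
1/(c + A(w)) = 1/(260 + 1/252) = 1/(65521/252) = 252/65521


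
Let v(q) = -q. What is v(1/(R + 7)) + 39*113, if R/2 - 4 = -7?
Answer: 4406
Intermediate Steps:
R = -6 (R = 8 + 2*(-7) = 8 - 14 = -6)
v(1/(R + 7)) + 39*113 = -1/(-6 + 7) + 39*113 = -1/1 + 4407 = -1*1 + 4407 = -1 + 4407 = 4406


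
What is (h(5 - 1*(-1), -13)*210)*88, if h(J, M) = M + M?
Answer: -480480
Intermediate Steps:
h(J, M) = 2*M
(h(5 - 1*(-1), -13)*210)*88 = ((2*(-13))*210)*88 = -26*210*88 = -5460*88 = -480480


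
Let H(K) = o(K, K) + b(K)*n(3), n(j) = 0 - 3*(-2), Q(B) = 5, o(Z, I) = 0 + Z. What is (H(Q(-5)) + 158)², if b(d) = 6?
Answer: 39601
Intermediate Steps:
o(Z, I) = Z
n(j) = 6 (n(j) = 0 + 6 = 6)
H(K) = 36 + K (H(K) = K + 6*6 = K + 36 = 36 + K)
(H(Q(-5)) + 158)² = ((36 + 5) + 158)² = (41 + 158)² = 199² = 39601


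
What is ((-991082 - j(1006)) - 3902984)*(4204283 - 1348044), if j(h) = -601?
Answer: -13976905578135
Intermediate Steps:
((-991082 - j(1006)) - 3902984)*(4204283 - 1348044) = ((-991082 - 1*(-601)) - 3902984)*(4204283 - 1348044) = ((-991082 + 601) - 3902984)*2856239 = (-990481 - 3902984)*2856239 = -4893465*2856239 = -13976905578135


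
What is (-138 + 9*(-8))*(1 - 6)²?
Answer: -5250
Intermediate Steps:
(-138 + 9*(-8))*(1 - 6)² = (-138 - 72)*(-5)² = -210*25 = -5250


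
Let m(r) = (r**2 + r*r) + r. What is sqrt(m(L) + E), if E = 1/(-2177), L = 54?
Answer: sqrt(27895688317)/2177 ≈ 76.720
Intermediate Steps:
E = -1/2177 ≈ -0.00045935
m(r) = r + 2*r**2 (m(r) = (r**2 + r**2) + r = 2*r**2 + r = r + 2*r**2)
sqrt(m(L) + E) = sqrt(54*(1 + 2*54) - 1/2177) = sqrt(54*(1 + 108) - 1/2177) = sqrt(54*109 - 1/2177) = sqrt(5886 - 1/2177) = sqrt(12813821/2177) = sqrt(27895688317)/2177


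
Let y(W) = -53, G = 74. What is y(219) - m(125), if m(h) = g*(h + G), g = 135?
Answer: -26918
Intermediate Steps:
m(h) = 9990 + 135*h (m(h) = 135*(h + 74) = 135*(74 + h) = 9990 + 135*h)
y(219) - m(125) = -53 - (9990 + 135*125) = -53 - (9990 + 16875) = -53 - 1*26865 = -53 - 26865 = -26918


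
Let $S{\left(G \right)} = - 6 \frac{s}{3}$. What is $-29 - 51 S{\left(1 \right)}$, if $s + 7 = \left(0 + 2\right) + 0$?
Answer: $-539$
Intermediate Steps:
$s = -5$ ($s = -7 + \left(\left(0 + 2\right) + 0\right) = -7 + \left(2 + 0\right) = -7 + 2 = -5$)
$S{\left(G \right)} = 10$ ($S{\left(G \right)} = - 6 \left(- \frac{5}{3}\right) = - 6 \left(\left(-5\right) \frac{1}{3}\right) = \left(-6\right) \left(- \frac{5}{3}\right) = 10$)
$-29 - 51 S{\left(1 \right)} = -29 - 510 = -539$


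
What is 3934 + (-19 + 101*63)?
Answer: 10278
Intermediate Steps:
3934 + (-19 + 101*63) = 3934 + (-19 + 6363) = 3934 + 6344 = 10278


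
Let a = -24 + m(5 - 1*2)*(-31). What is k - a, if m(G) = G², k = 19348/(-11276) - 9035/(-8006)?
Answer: 6825125585/22568914 ≈ 302.41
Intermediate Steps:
k = -13255357/22568914 (k = 19348*(-1/11276) - 9035*(-1/8006) = -4837/2819 + 9035/8006 = -13255357/22568914 ≈ -0.58733)
a = -303 (a = -24 + (5 - 1*2)²*(-31) = -24 + (5 - 2)²*(-31) = -24 + 3²*(-31) = -24 + 9*(-31) = -24 - 279 = -303)
k - a = -13255357/22568914 - 1*(-303) = -13255357/22568914 + 303 = 6825125585/22568914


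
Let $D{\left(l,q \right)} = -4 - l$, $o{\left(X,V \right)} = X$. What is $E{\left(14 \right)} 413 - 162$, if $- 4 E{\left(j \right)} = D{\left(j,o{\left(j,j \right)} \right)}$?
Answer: $\frac{3393}{2} \approx 1696.5$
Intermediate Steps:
$E{\left(j \right)} = 1 + \frac{j}{4}$ ($E{\left(j \right)} = - \frac{-4 - j}{4} = 1 + \frac{j}{4}$)
$E{\left(14 \right)} 413 - 162 = \left(1 + \frac{1}{4} \cdot 14\right) 413 - 162 = \left(1 + \frac{7}{2}\right) 413 - 162 = \frac{9}{2} \cdot 413 - 162 = \frac{3717}{2} - 162 = \frac{3393}{2}$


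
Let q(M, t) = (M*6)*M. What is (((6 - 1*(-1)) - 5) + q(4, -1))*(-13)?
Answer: -1274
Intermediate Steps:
q(M, t) = 6*M² (q(M, t) = (6*M)*M = 6*M²)
(((6 - 1*(-1)) - 5) + q(4, -1))*(-13) = (((6 - 1*(-1)) - 5) + 6*4²)*(-13) = (((6 + 1) - 5) + 6*16)*(-13) = ((7 - 5) + 96)*(-13) = (2 + 96)*(-13) = 98*(-13) = -1274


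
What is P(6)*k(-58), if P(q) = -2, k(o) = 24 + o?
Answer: 68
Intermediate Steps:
P(6)*k(-58) = -2*(24 - 58) = -2*(-34) = 68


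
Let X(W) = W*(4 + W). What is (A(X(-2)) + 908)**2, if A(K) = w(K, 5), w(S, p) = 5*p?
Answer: 870489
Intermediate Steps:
A(K) = 25 (A(K) = 5*5 = 25)
(A(X(-2)) + 908)**2 = (25 + 908)**2 = 933**2 = 870489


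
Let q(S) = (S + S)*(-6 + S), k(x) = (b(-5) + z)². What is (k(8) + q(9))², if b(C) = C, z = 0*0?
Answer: 6241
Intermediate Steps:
z = 0
k(x) = 25 (k(x) = (-5 + 0)² = (-5)² = 25)
q(S) = 2*S*(-6 + S) (q(S) = (2*S)*(-6 + S) = 2*S*(-6 + S))
(k(8) + q(9))² = (25 + 2*9*(-6 + 9))² = (25 + 2*9*3)² = (25 + 54)² = 79² = 6241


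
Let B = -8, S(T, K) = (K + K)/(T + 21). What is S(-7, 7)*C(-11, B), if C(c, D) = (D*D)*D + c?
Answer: -523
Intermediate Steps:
S(T, K) = 2*K/(21 + T) (S(T, K) = (2*K)/(21 + T) = 2*K/(21 + T))
C(c, D) = c + D³ (C(c, D) = D²*D + c = D³ + c = c + D³)
S(-7, 7)*C(-11, B) = (2*7/(21 - 7))*(-11 + (-8)³) = (2*7/14)*(-11 - 512) = (2*7*(1/14))*(-523) = 1*(-523) = -523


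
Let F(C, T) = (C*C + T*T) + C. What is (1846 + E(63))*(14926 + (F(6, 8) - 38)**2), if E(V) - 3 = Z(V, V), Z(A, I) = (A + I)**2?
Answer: 346523750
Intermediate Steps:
F(C, T) = C + C**2 + T**2 (F(C, T) = (C**2 + T**2) + C = C + C**2 + T**2)
E(V) = 3 + 4*V**2 (E(V) = 3 + (V + V)**2 = 3 + (2*V)**2 = 3 + 4*V**2)
(1846 + E(63))*(14926 + (F(6, 8) - 38)**2) = (1846 + (3 + 4*63**2))*(14926 + ((6 + 6**2 + 8**2) - 38)**2) = (1846 + (3 + 4*3969))*(14926 + ((6 + 36 + 64) - 38)**2) = (1846 + (3 + 15876))*(14926 + (106 - 38)**2) = (1846 + 15879)*(14926 + 68**2) = 17725*(14926 + 4624) = 17725*19550 = 346523750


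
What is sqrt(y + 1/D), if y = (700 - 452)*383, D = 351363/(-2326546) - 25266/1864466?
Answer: sqrt(1344556230911865972082833790)/118981146399 ≈ 308.19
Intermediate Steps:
D = -356943439197/2168882957218 (D = 351363*(-1/2326546) - 25266*1/1864466 = -351363/2326546 - 12633/932233 = -356943439197/2168882957218 ≈ -0.16457)
y = 94984 (y = 248*383 = 94984)
sqrt(y + 1/D) = sqrt(94984 + 1/(-356943439197/2168882957218)) = sqrt(94984 - 2168882957218/356943439197) = sqrt(33901746745730630/356943439197) = sqrt(1344556230911865972082833790)/118981146399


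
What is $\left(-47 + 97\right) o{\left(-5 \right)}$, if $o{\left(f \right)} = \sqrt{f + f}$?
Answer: $50 i \sqrt{10} \approx 158.11 i$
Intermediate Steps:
$o{\left(f \right)} = \sqrt{2} \sqrt{f}$ ($o{\left(f \right)} = \sqrt{2 f} = \sqrt{2} \sqrt{f}$)
$\left(-47 + 97\right) o{\left(-5 \right)} = \left(-47 + 97\right) \sqrt{2} \sqrt{-5} = 50 \sqrt{2} i \sqrt{5} = 50 i \sqrt{10}$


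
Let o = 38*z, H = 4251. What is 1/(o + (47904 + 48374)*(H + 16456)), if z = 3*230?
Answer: 1/1993654766 ≈ 5.0159e-10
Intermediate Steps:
z = 690
o = 26220 (o = 38*690 = 26220)
1/(o + (47904 + 48374)*(H + 16456)) = 1/(26220 + (47904 + 48374)*(4251 + 16456)) = 1/(26220 + 96278*20707) = 1/(26220 + 1993628546) = 1/1993654766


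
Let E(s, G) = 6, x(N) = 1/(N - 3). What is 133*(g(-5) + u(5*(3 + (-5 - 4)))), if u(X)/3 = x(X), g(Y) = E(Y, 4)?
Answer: 8645/11 ≈ 785.91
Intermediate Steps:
x(N) = 1/(-3 + N)
g(Y) = 6
u(X) = 3/(-3 + X)
133*(g(-5) + u(5*(3 + (-5 - 4)))) = 133*(6 + 3/(-3 + 5*(3 + (-5 - 4)))) = 133*(6 + 3/(-3 + 5*(3 - 9))) = 133*(6 + 3/(-3 + 5*(-6))) = 133*(6 + 3/(-3 - 30)) = 133*(6 + 3/(-33)) = 133*(6 + 3*(-1/33)) = 133*(6 - 1/11) = 133*(65/11) = 8645/11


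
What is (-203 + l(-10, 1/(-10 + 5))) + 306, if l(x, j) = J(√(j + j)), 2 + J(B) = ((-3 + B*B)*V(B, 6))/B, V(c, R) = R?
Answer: 101 + 51*I*√10/5 ≈ 101.0 + 32.255*I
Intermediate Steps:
J(B) = -2 + (-18 + 6*B²)/B (J(B) = -2 + ((-3 + B*B)*6)/B = -2 + ((-3 + B²)*6)/B = -2 + (-18 + 6*B²)/B)
l(x, j) = -2 - 9*√2/√j + 6*√2*√j (l(x, j) = -2 - 18/√(j + j) + 6*√(j + j) = -2 - 18*√2/(2*√j) + 6*√(2*j) = -2 - 18*√2/(2*√j) + 6*(√2*√j) = -2 - 9*√2/√j + 6*√2*√j)
(-203 + l(-10, 1/(-10 + 5))) + 306 = (-203 + (-2 - 9*√2/√(1/(-10 + 5)) + 6*√2*√(1/(-10 + 5)))) + 306 = (-203 + (-2 - 9*√2/√(1/(-5)) + 6*√2*√(1/(-5)))) + 306 = (-203 + (-2 - 9*√2/√(-⅕) + 6*√2*√(-⅕))) + 306 = (-203 + (-2 - 9*√2*(-I*√5) + 6*√2*(I*√5/5))) + 306 = (-203 + (-2 + 9*I*√10 + 6*I*√10/5)) + 306 = (-203 + (-2 + 51*I*√10/5)) + 306 = (-205 + 51*I*√10/5) + 306 = 101 + 51*I*√10/5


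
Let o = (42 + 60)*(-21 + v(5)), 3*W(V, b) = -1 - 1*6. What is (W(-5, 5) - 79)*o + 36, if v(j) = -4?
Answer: 207436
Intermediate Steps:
W(V, b) = -7/3 (W(V, b) = (-1 - 1*6)/3 = (-1 - 6)/3 = (1/3)*(-7) = -7/3)
o = -2550 (o = (42 + 60)*(-21 - 4) = 102*(-25) = -2550)
(W(-5, 5) - 79)*o + 36 = (-7/3 - 79)*(-2550) + 36 = -244/3*(-2550) + 36 = 207400 + 36 = 207436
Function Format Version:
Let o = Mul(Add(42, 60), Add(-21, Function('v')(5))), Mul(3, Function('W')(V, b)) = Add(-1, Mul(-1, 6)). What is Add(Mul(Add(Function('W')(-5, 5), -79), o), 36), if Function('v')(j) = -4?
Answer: 207436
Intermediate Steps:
Function('W')(V, b) = Rational(-7, 3) (Function('W')(V, b) = Mul(Rational(1, 3), Add(-1, Mul(-1, 6))) = Mul(Rational(1, 3), Add(-1, -6)) = Mul(Rational(1, 3), -7) = Rational(-7, 3))
o = -2550 (o = Mul(Add(42, 60), Add(-21, -4)) = Mul(102, -25) = -2550)
Add(Mul(Add(Function('W')(-5, 5), -79), o), 36) = Add(Mul(Add(Rational(-7, 3), -79), -2550), 36) = Add(Mul(Rational(-244, 3), -2550), 36) = Add(207400, 36) = 207436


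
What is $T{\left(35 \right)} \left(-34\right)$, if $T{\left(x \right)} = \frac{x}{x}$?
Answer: $-34$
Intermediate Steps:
$T{\left(x \right)} = 1$
$T{\left(35 \right)} \left(-34\right) = 1 \left(-34\right) = -34$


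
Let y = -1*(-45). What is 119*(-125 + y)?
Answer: -9520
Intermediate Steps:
y = 45
119*(-125 + y) = 119*(-125 + 45) = 119*(-80) = -9520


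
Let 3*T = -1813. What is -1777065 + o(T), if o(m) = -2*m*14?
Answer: -5280431/3 ≈ -1.7601e+6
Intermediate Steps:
T = -1813/3 (T = (⅓)*(-1813) = -1813/3 ≈ -604.33)
o(m) = -28*m
-1777065 + o(T) = -1777065 - 28*(-1813/3) = -1777065 + 50764/3 = -5280431/3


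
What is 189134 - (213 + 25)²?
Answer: 132490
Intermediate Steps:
189134 - (213 + 25)² = 189134 - 1*238² = 189134 - 1*56644 = 189134 - 56644 = 132490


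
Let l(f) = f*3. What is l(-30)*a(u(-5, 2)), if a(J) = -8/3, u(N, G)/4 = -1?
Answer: 240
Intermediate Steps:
u(N, G) = -4 (u(N, G) = 4*(-1) = -4)
a(J) = -8/3 (a(J) = -8*⅓ = -8/3)
l(f) = 3*f
l(-30)*a(u(-5, 2)) = (3*(-30))*(-8/3) = -90*(-8/3) = 240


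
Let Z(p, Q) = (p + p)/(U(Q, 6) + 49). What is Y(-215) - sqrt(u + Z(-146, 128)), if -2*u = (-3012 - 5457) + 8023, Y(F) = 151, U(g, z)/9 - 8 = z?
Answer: 151 - sqrt(271131)/35 ≈ 136.12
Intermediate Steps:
U(g, z) = 72 + 9*z
Z(p, Q) = 2*p/175 (Z(p, Q) = (p + p)/((72 + 9*6) + 49) = (2*p)/((72 + 54) + 49) = (2*p)/(126 + 49) = (2*p)/175 = (2*p)*(1/175) = 2*p/175)
u = 223 (u = -((-3012 - 5457) + 8023)/2 = -(-8469 + 8023)/2 = -1/2*(-446) = 223)
Y(-215) - sqrt(u + Z(-146, 128)) = 151 - sqrt(223 + (2/175)*(-146)) = 151 - sqrt(223 - 292/175) = 151 - sqrt(38733/175) = 151 - sqrt(271131)/35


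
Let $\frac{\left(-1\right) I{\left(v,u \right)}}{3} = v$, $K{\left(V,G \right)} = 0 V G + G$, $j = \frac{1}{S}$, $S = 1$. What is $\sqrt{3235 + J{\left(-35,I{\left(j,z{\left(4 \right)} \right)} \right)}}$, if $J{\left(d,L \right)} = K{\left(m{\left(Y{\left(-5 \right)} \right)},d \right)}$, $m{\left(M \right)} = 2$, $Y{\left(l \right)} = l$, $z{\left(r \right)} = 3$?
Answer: $40 \sqrt{2} \approx 56.569$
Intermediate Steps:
$j = 1$ ($j = 1^{-1} = 1$)
$K{\left(V,G \right)} = G$ ($K{\left(V,G \right)} = 0 G + G = 0 + G = G$)
$I{\left(v,u \right)} = - 3 v$
$J{\left(d,L \right)} = d$
$\sqrt{3235 + J{\left(-35,I{\left(j,z{\left(4 \right)} \right)} \right)}} = \sqrt{3235 - 35} = \sqrt{3200} = 40 \sqrt{2}$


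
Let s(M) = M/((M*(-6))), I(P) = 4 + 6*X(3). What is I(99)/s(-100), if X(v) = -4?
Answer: 120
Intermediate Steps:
I(P) = -20 (I(P) = 4 + 6*(-4) = 4 - 24 = -20)
s(M) = -⅙ (s(M) = M/((-6*M)) = M*(-1/(6*M)) = -⅙)
I(99)/s(-100) = -20/(-⅙) = -20*(-6) = 120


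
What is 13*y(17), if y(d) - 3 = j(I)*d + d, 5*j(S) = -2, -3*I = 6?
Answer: 858/5 ≈ 171.60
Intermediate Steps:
I = -2 (I = -1/3*6 = -2)
j(S) = -2/5 (j(S) = (1/5)*(-2) = -2/5)
y(d) = 3 + 3*d/5 (y(d) = 3 + (-2*d/5 + d) = 3 + 3*d/5)
13*y(17) = 13*(3 + (3/5)*17) = 13*(3 + 51/5) = 13*(66/5) = 858/5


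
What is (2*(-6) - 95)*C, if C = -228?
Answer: 24396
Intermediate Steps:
(2*(-6) - 95)*C = (2*(-6) - 95)*(-228) = (-12 - 95)*(-228) = -107*(-228) = 24396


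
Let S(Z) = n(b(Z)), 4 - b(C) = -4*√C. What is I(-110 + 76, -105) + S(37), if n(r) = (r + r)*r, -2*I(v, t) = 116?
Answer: 1158 + 64*√37 ≈ 1547.3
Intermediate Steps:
I(v, t) = -58 (I(v, t) = -½*116 = -58)
b(C) = 4 + 4*√C (b(C) = 4 - (-4)*√C = 4 + 4*√C)
n(r) = 2*r² (n(r) = (2*r)*r = 2*r²)
S(Z) = 2*(4 + 4*√Z)²
I(-110 + 76, -105) + S(37) = -58 + 32*(1 + √37)²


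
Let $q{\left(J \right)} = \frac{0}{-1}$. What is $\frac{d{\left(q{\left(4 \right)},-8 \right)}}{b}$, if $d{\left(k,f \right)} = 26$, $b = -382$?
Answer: $- \frac{13}{191} \approx -0.068063$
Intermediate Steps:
$q{\left(J \right)} = 0$ ($q{\left(J \right)} = 0 \left(-1\right) = 0$)
$\frac{d{\left(q{\left(4 \right)},-8 \right)}}{b} = \frac{26}{-382} = 26 \left(- \frac{1}{382}\right) = - \frac{13}{191}$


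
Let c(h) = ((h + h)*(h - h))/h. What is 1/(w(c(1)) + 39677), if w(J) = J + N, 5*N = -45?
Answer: 1/39668 ≈ 2.5209e-5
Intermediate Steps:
N = -9 (N = (⅕)*(-45) = -9)
c(h) = 0 (c(h) = ((2*h)*0)/h = 0/h = 0)
w(J) = -9 + J (w(J) = J - 9 = -9 + J)
1/(w(c(1)) + 39677) = 1/((-9 + 0) + 39677) = 1/(-9 + 39677) = 1/39668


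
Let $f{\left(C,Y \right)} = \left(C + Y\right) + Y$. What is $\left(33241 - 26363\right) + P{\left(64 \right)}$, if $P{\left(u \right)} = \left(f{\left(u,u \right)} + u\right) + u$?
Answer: $7198$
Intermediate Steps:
$f{\left(C,Y \right)} = C + 2 Y$
$P{\left(u \right)} = 5 u$ ($P{\left(u \right)} = \left(\left(u + 2 u\right) + u\right) + u = \left(3 u + u\right) + u = 4 u + u = 5 u$)
$\left(33241 - 26363\right) + P{\left(64 \right)} = \left(33241 - 26363\right) + 5 \cdot 64 = 6878 + 320 = 7198$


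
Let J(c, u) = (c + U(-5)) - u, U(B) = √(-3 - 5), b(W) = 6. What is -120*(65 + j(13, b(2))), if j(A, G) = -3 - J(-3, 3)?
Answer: -8160 + 240*I*√2 ≈ -8160.0 + 339.41*I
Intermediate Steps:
U(B) = 2*I*√2 (U(B) = √(-8) = 2*I*√2)
J(c, u) = c - u + 2*I*√2 (J(c, u) = (c + 2*I*√2) - u = c - u + 2*I*√2)
j(A, G) = 3 - 2*I*√2 (j(A, G) = -3 - (-3 - 1*3 + 2*I*√2) = -3 - (-3 - 3 + 2*I*√2) = -3 - (-6 + 2*I*√2) = -3 + (6 - 2*I*√2) = 3 - 2*I*√2)
-120*(65 + j(13, b(2))) = -120*(65 + (3 - 2*I*√2)) = -120*(68 - 2*I*√2) = -8160 + 240*I*√2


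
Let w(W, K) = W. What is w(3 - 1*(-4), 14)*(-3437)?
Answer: -24059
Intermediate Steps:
w(3 - 1*(-4), 14)*(-3437) = (3 - 1*(-4))*(-3437) = (3 + 4)*(-3437) = 7*(-3437) = -24059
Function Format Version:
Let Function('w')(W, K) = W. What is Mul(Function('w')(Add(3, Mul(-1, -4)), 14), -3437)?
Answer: -24059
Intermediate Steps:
Mul(Function('w')(Add(3, Mul(-1, -4)), 14), -3437) = Mul(Add(3, Mul(-1, -4)), -3437) = Mul(Add(3, 4), -3437) = Mul(7, -3437) = -24059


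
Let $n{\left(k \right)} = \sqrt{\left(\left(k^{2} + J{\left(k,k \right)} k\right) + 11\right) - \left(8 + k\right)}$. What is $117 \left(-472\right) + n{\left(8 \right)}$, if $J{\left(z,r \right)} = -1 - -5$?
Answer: $-55224 + \sqrt{91} \approx -55214.0$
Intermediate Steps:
$J{\left(z,r \right)} = 4$ ($J{\left(z,r \right)} = -1 + 5 = 4$)
$n{\left(k \right)} = \sqrt{3 + k^{2} + 3 k}$ ($n{\left(k \right)} = \sqrt{\left(\left(k^{2} + 4 k\right) + 11\right) - \left(8 + k\right)} = \sqrt{\left(11 + k^{2} + 4 k\right) - \left(8 + k\right)} = \sqrt{3 + k^{2} + 3 k}$)
$117 \left(-472\right) + n{\left(8 \right)} = 117 \left(-472\right) + \sqrt{3 + 8^{2} + 3 \cdot 8} = -55224 + \sqrt{3 + 64 + 24} = -55224 + \sqrt{91}$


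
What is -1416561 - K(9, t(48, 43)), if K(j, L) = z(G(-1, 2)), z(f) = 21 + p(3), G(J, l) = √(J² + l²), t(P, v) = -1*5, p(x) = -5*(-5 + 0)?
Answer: -1416607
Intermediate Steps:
p(x) = 25 (p(x) = -5*(-5) = 25)
t(P, v) = -5
z(f) = 46 (z(f) = 21 + 25 = 46)
K(j, L) = 46
-1416561 - K(9, t(48, 43)) = -1416561 - 1*46 = -1416561 - 46 = -1416607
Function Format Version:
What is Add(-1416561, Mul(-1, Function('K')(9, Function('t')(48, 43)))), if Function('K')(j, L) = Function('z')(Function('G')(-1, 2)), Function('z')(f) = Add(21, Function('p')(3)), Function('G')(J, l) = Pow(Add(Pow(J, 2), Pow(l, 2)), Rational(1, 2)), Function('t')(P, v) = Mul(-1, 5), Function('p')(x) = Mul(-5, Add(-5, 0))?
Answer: -1416607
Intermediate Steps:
Function('p')(x) = 25 (Function('p')(x) = Mul(-5, -5) = 25)
Function('t')(P, v) = -5
Function('z')(f) = 46 (Function('z')(f) = Add(21, 25) = 46)
Function('K')(j, L) = 46
Add(-1416561, Mul(-1, Function('K')(9, Function('t')(48, 43)))) = Add(-1416561, Mul(-1, 46)) = Add(-1416561, -46) = -1416607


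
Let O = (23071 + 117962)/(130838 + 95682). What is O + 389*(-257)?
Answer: -22645742927/226520 ≈ -99972.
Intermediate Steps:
O = 141033/226520 ≈ 0.62261
O + 389*(-257) = 141033/226520 + 389*(-257) = 141033/226520 - 99973 = -22645742927/226520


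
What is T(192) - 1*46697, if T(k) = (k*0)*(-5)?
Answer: -46697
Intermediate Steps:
T(k) = 0 (T(k) = 0*(-5) = 0)
T(192) - 1*46697 = 0 - 1*46697 = 0 - 46697 = -46697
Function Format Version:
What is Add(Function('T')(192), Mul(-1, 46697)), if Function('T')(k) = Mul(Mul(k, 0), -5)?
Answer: -46697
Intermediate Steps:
Function('T')(k) = 0 (Function('T')(k) = Mul(0, -5) = 0)
Add(Function('T')(192), Mul(-1, 46697)) = Add(0, Mul(-1, 46697)) = Add(0, -46697) = -46697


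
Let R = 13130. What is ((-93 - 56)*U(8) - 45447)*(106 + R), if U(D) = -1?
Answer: -599564328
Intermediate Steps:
((-93 - 56)*U(8) - 45447)*(106 + R) = ((-93 - 56)*(-1) - 45447)*(106 + 13130) = (-149*(-1) - 45447)*13236 = (149 - 45447)*13236 = -45298*13236 = -599564328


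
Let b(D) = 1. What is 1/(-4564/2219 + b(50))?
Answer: -317/335 ≈ -0.94627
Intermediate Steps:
1/(-4564/2219 + b(50)) = 1/(-4564/2219 + 1) = 1/(-4564*1/2219 + 1) = 1/(-652/317 + 1) = 1/(-335/317) = -317/335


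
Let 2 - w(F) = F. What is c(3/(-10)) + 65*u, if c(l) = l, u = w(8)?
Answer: -3903/10 ≈ -390.30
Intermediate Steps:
w(F) = 2 - F
u = -6 (u = 2 - 1*8 = 2 - 8 = -6)
c(3/(-10)) + 65*u = 3/(-10) + 65*(-6) = 3*(-⅒) - 390 = -3/10 - 390 = -3903/10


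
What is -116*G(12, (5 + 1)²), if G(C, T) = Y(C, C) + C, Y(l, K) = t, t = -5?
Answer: -812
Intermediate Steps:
Y(l, K) = -5
G(C, T) = -5 + C
-116*G(12, (5 + 1)²) = -116*(-5 + 12) = -116*7 = -812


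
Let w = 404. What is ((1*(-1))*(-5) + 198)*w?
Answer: 82012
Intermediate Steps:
((1*(-1))*(-5) + 198)*w = ((1*(-1))*(-5) + 198)*404 = (-1*(-5) + 198)*404 = (5 + 198)*404 = 203*404 = 82012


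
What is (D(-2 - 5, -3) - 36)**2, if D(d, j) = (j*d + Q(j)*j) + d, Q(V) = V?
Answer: 169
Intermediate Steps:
D(d, j) = d + j**2 + d*j (D(d, j) = (j*d + j*j) + d = (d*j + j**2) + d = (j**2 + d*j) + d = d + j**2 + d*j)
(D(-2 - 5, -3) - 36)**2 = (((-2 - 5) + (-3)**2 + (-2 - 5)*(-3)) - 36)**2 = ((-7 + 9 - 7*(-3)) - 36)**2 = ((-7 + 9 + 21) - 36)**2 = (23 - 36)**2 = (-13)**2 = 169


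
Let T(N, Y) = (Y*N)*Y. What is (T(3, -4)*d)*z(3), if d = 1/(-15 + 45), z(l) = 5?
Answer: 8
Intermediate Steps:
T(N, Y) = N*Y**2 (T(N, Y) = (N*Y)*Y = N*Y**2)
d = 1/30 ≈ 0.033333
(T(3, -4)*d)*z(3) = ((3*(-4)**2)*(1/30))*5 = ((3*16)*(1/30))*5 = (48*(1/30))*5 = (8/5)*5 = 8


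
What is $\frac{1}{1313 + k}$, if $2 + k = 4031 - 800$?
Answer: $\frac{1}{4542} \approx 0.00022017$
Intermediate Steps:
$k = 3229$ ($k = -2 + \left(4031 - 800\right) = -2 + 3231 = 3229$)
$\frac{1}{1313 + k} = \frac{1}{1313 + 3229} = \frac{1}{4542}$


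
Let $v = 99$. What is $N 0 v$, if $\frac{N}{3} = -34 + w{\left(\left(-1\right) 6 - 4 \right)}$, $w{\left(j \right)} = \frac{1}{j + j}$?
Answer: $0$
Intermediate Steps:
$w{\left(j \right)} = \frac{1}{2 j}$
$N = - \frac{2043}{20}$ ($N = 3 \left(-34 + \frac{1}{2 \left(\left(-1\right) 6 - 4\right)}\right) = 3 \left(-34 + \frac{1}{2 \left(-6 - 4\right)}\right) = 3 \left(-34 + \frac{1}{2 \left(-10\right)}\right) = 3 \left(-34 + \frac{1}{2} \left(- \frac{1}{10}\right)\right) = 3 \left(-34 - \frac{1}{20}\right) = 3 \left(- \frac{681}{20}\right) = - \frac{2043}{20} \approx -102.15$)
$N 0 v = \left(- \frac{2043}{20}\right) 0 \cdot 99 = 0 \cdot 99 = 0$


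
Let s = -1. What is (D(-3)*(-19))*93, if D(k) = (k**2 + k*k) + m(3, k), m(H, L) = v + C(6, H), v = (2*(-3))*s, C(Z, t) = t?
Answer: -47709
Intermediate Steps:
v = 6 (v = (2*(-3))*(-1) = -6*(-1) = 6)
m(H, L) = 6 + H
D(k) = 9 + 2*k**2 (D(k) = (k**2 + k*k) + (6 + 3) = (k**2 + k**2) + 9 = 2*k**2 + 9 = 9 + 2*k**2)
(D(-3)*(-19))*93 = ((9 + 2*(-3)**2)*(-19))*93 = ((9 + 2*9)*(-19))*93 = ((9 + 18)*(-19))*93 = (27*(-19))*93 = -513*93 = -47709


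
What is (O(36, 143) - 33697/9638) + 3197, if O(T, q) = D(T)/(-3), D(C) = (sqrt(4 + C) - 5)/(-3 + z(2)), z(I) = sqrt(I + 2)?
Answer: 92288777/28914 + 2*sqrt(10)/3 ≈ 3193.9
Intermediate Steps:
z(I) = sqrt(2 + I)
D(C) = 5 - sqrt(4 + C) (D(C) = (sqrt(4 + C) - 5)/(-3 + sqrt(2 + 2)) = (-5 + sqrt(4 + C))/(-3 + sqrt(4)) = (-5 + sqrt(4 + C))/(-3 + 2) = (-5 + sqrt(4 + C))/(-1) = (-5 + sqrt(4 + C))*(-1) = 5 - sqrt(4 + C))
O(T, q) = -5/3 + sqrt(4 + T)/3 (O(T, q) = (5 - sqrt(4 + T))/(-3) = (5 - sqrt(4 + T))*(-1/3) = -5/3 + sqrt(4 + T)/3)
(O(36, 143) - 33697/9638) + 3197 = ((-5/3 + sqrt(4 + 36)/3) - 33697/9638) + 3197 = ((-5/3 + sqrt(40)/3) - 33697*1/9638) + 3197 = ((-5/3 + (2*sqrt(10))/3) - 33697/9638) + 3197 = ((-5/3 + 2*sqrt(10)/3) - 33697/9638) + 3197 = (-149281/28914 + 2*sqrt(10)/3) + 3197 = 92288777/28914 + 2*sqrt(10)/3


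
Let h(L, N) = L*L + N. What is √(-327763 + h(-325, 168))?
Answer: 7*I*√4530 ≈ 471.14*I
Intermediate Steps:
h(L, N) = N + L² (h(L, N) = L² + N = N + L²)
√(-327763 + h(-325, 168)) = √(-327763 + (168 + (-325)²)) = √(-327763 + (168 + 105625)) = √(-327763 + 105793) = √(-221970) = 7*I*√4530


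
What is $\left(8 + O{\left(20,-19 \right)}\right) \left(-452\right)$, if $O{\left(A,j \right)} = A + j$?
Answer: $-4068$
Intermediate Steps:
$\left(8 + O{\left(20,-19 \right)}\right) \left(-452\right) = \left(8 + \left(20 - 19\right)\right) \left(-452\right) = \left(8 + 1\right) \left(-452\right) = 9 \left(-452\right) = -4068$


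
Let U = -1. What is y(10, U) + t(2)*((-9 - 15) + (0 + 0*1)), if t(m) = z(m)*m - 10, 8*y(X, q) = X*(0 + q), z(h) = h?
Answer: 571/4 ≈ 142.75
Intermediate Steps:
y(X, q) = X*q/8 (y(X, q) = (X*(0 + q))/8 = (X*q)/8 = X*q/8)
t(m) = -10 + m**2 (t(m) = m*m - 10 = m**2 - 10 = -10 + m**2)
y(10, U) + t(2)*((-9 - 15) + (0 + 0*1)) = (1/8)*10*(-1) + (-10 + 2**2)*((-9 - 15) + (0 + 0*1)) = -5/4 + (-10 + 4)*(-24 + (0 + 0)) = -5/4 - 6*(-24 + 0) = -5/4 - 6*(-24) = -5/4 + 144 = 571/4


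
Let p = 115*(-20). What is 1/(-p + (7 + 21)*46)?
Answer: 1/3588 ≈ 0.00027871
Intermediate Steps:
p = -2300
1/(-p + (7 + 21)*46) = 1/(-1*(-2300) + (7 + 21)*46) = 1/(2300 + 28*46) = 1/(2300 + 1288) = 1/3588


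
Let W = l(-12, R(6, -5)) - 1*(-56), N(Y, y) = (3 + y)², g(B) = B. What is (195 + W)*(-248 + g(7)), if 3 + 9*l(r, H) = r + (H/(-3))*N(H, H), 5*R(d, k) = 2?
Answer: -202662202/3375 ≈ -60048.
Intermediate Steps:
R(d, k) = ⅖ (R(d, k) = (⅕)*2 = ⅖)
l(r, H) = -⅓ + r/9 - H*(3 + H)²/27 (l(r, H) = -⅓ + (r + (H/(-3))*(3 + H)²)/9 = -⅓ + (r + (H*(-⅓))*(3 + H)²)/9 = -⅓ + (r + (-H/3)*(3 + H)²)/9 = -⅓ + (r - H*(3 + H)²/3)/9 = -⅓ + (r/9 - H*(3 + H)²/27) = -⅓ + r/9 - H*(3 + H)²/27)
W = 182797/3375 (W = (-⅓ + (⅑)*(-12) - 1/27*⅖*(3 + ⅖)²) - 1*(-56) = (-⅓ - 4/3 - 1/27*⅖*(17/5)²) + 56 = (-⅓ - 4/3 - 1/27*⅖*289/25) + 56 = (-⅓ - 4/3 - 578/3375) + 56 = -6203/3375 + 56 = 182797/3375 ≈ 54.162)
(195 + W)*(-248 + g(7)) = (195 + 182797/3375)*(-248 + 7) = (840922/3375)*(-241) = -202662202/3375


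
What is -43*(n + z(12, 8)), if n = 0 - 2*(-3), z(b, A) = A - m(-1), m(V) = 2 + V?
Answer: -559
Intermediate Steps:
z(b, A) = -1 + A (z(b, A) = A - (2 - 1) = A - 1*1 = A - 1 = -1 + A)
n = 6 (n = 0 + 6 = 6)
-43*(n + z(12, 8)) = -43*(6 + (-1 + 8)) = -43*(6 + 7) = -43*13 = -559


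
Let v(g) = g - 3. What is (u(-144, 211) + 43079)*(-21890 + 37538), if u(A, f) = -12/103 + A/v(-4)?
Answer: 486257015136/721 ≈ 6.7442e+8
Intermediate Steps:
v(g) = -3 + g
u(A, f) = -12/103 - A/7 (u(A, f) = -12/103 + A/(-3 - 4) = -12*1/103 + A/(-7) = -12/103 + A*(-1/7) = -12/103 - A/7)
(u(-144, 211) + 43079)*(-21890 + 37538) = ((-12/103 - 1/7*(-144)) + 43079)*(-21890 + 37538) = ((-12/103 + 144/7) + 43079)*15648 = (14748/721 + 43079)*15648 = (31074707/721)*15648 = 486257015136/721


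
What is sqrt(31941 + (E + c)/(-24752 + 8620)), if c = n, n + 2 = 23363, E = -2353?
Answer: sqrt(519502026433)/4033 ≈ 178.72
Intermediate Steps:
n = 23361 (n = -2 + 23363 = 23361)
c = 23361
sqrt(31941 + (E + c)/(-24752 + 8620)) = sqrt(31941 + (-2353 + 23361)/(-24752 + 8620)) = sqrt(31941 + 21008/(-16132)) = sqrt(31941 + 21008*(-1/16132)) = sqrt(31941 - 5252/4033) = sqrt(128812801/4033) = sqrt(519502026433)/4033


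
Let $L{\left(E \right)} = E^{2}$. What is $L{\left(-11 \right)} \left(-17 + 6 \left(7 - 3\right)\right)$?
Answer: $847$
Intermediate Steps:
$L{\left(-11 \right)} \left(-17 + 6 \left(7 - 3\right)\right) = \left(-11\right)^{2} \left(-17 + 6 \left(7 - 3\right)\right) = 121 \left(-17 + 6 \cdot 4\right) = 121 \left(-17 + 24\right) = 121 \cdot 7 = 847$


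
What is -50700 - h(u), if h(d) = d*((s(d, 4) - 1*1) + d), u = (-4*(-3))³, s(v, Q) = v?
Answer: -6020940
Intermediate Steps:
u = 1728 (u = 12³ = 1728)
h(d) = d*(-1 + 2*d) (h(d) = d*((d - 1*1) + d) = d*((d - 1) + d) = d*((-1 + d) + d) = d*(-1 + 2*d))
-50700 - h(u) = -50700 - 1728*(-1 + 2*1728) = -50700 - 1728*(-1 + 3456) = -50700 - 1728*3455 = -50700 - 1*5970240 = -50700 - 5970240 = -6020940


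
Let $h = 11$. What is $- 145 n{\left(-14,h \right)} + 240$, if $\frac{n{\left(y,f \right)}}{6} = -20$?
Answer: $17640$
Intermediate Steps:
$n{\left(y,f \right)} = -120$ ($n{\left(y,f \right)} = 6 \left(-20\right) = -120$)
$- 145 n{\left(-14,h \right)} + 240 = \left(-145\right) \left(-120\right) + 240 = 17400 + 240 = 17640$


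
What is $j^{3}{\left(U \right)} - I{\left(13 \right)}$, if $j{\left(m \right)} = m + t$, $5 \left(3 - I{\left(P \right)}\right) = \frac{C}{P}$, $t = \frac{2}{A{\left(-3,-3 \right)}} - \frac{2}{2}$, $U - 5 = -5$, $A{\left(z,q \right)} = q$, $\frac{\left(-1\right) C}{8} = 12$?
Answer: $- \frac{15982}{1755} \approx -9.1066$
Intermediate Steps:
$C = -96$ ($C = \left(-8\right) 12 = -96$)
$U = 0$ ($U = 5 - 5 = 0$)
$t = - \frac{5}{3}$ ($t = \frac{2}{-3} - \frac{2}{2} = 2 \left(- \frac{1}{3}\right) - 1 = - \frac{2}{3} - 1 = - \frac{5}{3} \approx -1.6667$)
$I{\left(P \right)} = 3 + \frac{96}{5 P}$ ($I{\left(P \right)} = 3 - \frac{\left(-96\right) \frac{1}{P}}{5} = 3 + \frac{96}{5 P}$)
$j{\left(m \right)} = - \frac{5}{3} + m$ ($j{\left(m \right)} = m - \frac{5}{3} = - \frac{5}{3} + m$)
$j^{3}{\left(U \right)} - I{\left(13 \right)} = \left(- \frac{5}{3} + 0\right)^{3} - \left(3 + \frac{96}{5 \cdot 13}\right) = \left(- \frac{5}{3}\right)^{3} - \left(3 + \frac{96}{5} \cdot \frac{1}{13}\right) = - \frac{125}{27} - \left(3 + \frac{96}{65}\right) = - \frac{125}{27} - \frac{291}{65} = - \frac{15982}{1755}$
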